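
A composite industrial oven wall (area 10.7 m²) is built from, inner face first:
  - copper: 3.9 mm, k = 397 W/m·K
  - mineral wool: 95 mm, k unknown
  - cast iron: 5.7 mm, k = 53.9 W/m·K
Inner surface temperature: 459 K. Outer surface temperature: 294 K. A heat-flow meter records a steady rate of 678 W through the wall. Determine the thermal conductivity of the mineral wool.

Using the resistance-network approach (series):
R_copper = L/(kA) = 0.0039/(397×10.7) = 9.181×10^-7 K/W
R_cast iron = L/(kA) = 0.0057/(53.9×10.7) = 9.883×10^-6 K/W
Sum of known resistances R_other = 1.08×10^-5 K/W
Total R = ΔT/Q = 165/678 = 0.2434 K/W
R_mineral wool = R_total − R_other = 0.2434 K/W
k = L/(R·A) = 0.095/(0.2434×10.7)

k ≈ 0.0365 W/(m·K)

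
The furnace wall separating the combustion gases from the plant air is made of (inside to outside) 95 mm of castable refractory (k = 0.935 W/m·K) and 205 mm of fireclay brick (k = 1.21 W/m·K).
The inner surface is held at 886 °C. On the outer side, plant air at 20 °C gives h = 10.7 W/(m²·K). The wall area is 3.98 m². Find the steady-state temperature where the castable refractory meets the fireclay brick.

Series thermal resistances:
R_castable refractory = L/(kA) = 0.095/(0.935×3.98) = 0.02553 K/W
R_fireclay brick = L/(kA) = 0.205/(1.21×3.98) = 0.04257 K/W
R_outer film = 1/(h_o·A) = 1/(10.7×3.98) = 0.02348 K/W
R_total = 0.09158 K/W;  Q = ΔT/R_total = 866/0.09158 = 9456 W
T_interface = T_inner − Q·ΣR(inner→interface) = 886 − 9460×0.02553

T ≈ 645 °C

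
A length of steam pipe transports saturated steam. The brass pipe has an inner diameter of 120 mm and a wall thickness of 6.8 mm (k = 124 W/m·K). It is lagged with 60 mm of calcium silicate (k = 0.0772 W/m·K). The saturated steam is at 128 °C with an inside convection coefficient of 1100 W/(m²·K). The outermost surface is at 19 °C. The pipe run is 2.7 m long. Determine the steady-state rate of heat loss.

Q ≈ 222 W

Radial resistances (cylindrical: R_cond = ln(r_o/r_i)/(2πkL), R_conv = 1/(h·2πrL)):
R_inner film = 1/(h_i·2πr₁L) = 1/(1100×2π×0.06×2.7) = 8.931×10^-4 K/W
R_brass pipe wall = ln(66.8/60)/(2π×124×2.7) = 5.104×10^-5 K/W
R_calcium silicate = ln(126.8/66.8)/(2π×0.0772×2.7) = 0.4894 K/W
R_total = 0.4903 K/W
Q = ΔT/R_total = 109/0.4903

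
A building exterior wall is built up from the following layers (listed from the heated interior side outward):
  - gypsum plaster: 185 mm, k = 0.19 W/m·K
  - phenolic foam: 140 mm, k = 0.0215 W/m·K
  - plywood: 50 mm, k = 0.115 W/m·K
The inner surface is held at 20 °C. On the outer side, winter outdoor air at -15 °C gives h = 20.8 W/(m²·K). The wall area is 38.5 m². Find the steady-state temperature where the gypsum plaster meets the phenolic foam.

T ≈ 15.7 °C

Series thermal resistances:
R_gypsum plaster = L/(kA) = 0.185/(0.19×38.5) = 0.02529 K/W
R_phenolic foam = L/(kA) = 0.14/(0.0215×38.5) = 0.1691 K/W
R_plywood = L/(kA) = 0.05/(0.115×38.5) = 0.01129 K/W
R_outer film = 1/(h_o·A) = 1/(20.8×38.5) = 0.001249 K/W
R_total = 0.207 K/W;  Q = ΔT/R_total = 35/0.207 = 169.1 W
T_interface = T_inner − Q·ΣR(inner→interface) = 20 − 169×0.02529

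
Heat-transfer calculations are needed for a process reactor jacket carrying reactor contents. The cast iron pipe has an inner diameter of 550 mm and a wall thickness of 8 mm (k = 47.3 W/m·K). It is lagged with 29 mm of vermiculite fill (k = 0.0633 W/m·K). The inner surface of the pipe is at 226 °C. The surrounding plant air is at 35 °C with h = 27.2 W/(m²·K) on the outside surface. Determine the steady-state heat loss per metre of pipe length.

q′ ≈ 723 W/m

For a radial system each layer contributes R = ln(r_out/r_in)/(2πkL); films add R = 1/(hA).
R_cast iron pipe wall = ln(283/275)/(2π×47.3×1) = 9.649×10^-5 K/W
R_vermiculite fill = ln(312/283)/(2π×0.0633×1) = 0.2453 K/W
R_outer film = 1/(h_o·2πr_oL) = 1/(27.2×2π×0.312×1) = 0.01875 K/W
R_total = 0.2641 K/W
Q = ΔT/R_total = 191/0.2641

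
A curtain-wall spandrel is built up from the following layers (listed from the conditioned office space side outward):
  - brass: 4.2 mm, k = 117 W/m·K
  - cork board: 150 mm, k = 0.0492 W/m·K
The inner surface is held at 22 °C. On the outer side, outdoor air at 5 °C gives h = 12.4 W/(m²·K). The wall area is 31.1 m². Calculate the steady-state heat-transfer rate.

Using the resistance-network approach (series):
R_brass = L/(kA) = 0.0042/(117×31.1) = 1.154×10^-6 K/W
R_cork board = L/(kA) = 0.15/(0.0492×31.1) = 0.09803 K/W
R_outer film = 1/(h_o·A) = 1/(12.4×31.1) = 0.002593 K/W
R_total = 0.1006 K/W
Q = ΔT / R_total = 17 / 0.1006

Q ≈ 169 W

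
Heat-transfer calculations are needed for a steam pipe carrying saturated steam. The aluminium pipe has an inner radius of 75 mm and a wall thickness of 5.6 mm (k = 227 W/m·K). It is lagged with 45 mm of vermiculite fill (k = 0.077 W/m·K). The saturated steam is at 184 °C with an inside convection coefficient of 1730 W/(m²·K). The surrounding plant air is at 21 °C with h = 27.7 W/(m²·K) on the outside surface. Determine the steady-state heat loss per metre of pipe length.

For a radial system each layer contributes R = ln(r_out/r_in)/(2πkL); films add R = 1/(hA).
R_inner film = 1/(h_i·2πr₁L) = 1/(1730×2π×0.075×1) = 0.001227 K/W
R_aluminium pipe wall = ln(80.6/75)/(2π×227×1) = 5.049×10^-5 K/W
R_vermiculite fill = ln(125.6/80.6)/(2π×0.077×1) = 0.9169 K/W
R_outer film = 1/(h_o·2πr_oL) = 1/(27.7×2π×0.1256×1) = 0.04575 K/W
R_total = 0.9639 K/W
Q = ΔT/R_total = 163/0.9639

q′ ≈ 169 W/m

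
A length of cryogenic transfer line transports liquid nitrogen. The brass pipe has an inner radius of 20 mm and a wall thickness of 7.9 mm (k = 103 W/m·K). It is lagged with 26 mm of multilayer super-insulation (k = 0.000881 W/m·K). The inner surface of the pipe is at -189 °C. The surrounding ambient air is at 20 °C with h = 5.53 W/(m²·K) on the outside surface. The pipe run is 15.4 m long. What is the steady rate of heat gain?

Q ≈ 26.9 W

Cylindrical conduction, so R = ln(r₂/r₁)/(2πkL) per layer, in series:
R_brass pipe wall = ln(27.9/20)/(2π×103×15.4) = 3.34×10^-5 K/W
R_multilayer super-insulation = ln(53.9/27.9)/(2π×0.000881×15.4) = 7.725 K/W
R_outer film = 1/(h_o·2πr_oL) = 1/(5.53×2π×0.0539×15.4) = 0.03467 K/W
R_total = 7.759 K/W
Q = ΔT/R_total = 209/7.759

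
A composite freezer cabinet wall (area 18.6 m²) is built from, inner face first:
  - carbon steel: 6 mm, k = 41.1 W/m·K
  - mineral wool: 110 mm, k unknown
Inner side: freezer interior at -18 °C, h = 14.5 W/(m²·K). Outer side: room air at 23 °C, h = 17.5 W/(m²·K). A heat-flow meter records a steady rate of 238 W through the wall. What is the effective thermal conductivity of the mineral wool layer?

k ≈ 0.0357 W/(m·K)

Treating each layer as a thermal resistance in series:
R_inner film = 1/(h_i·A) = 1/(14.5×18.6) = 0.003708 K/W
R_carbon steel = L/(kA) = 0.006/(41.1×18.6) = 7.849×10^-6 K/W
R_outer film = 1/(h_o·A) = 1/(17.5×18.6) = 0.003072 K/W
Sum of known resistances R_other = 0.006788 K/W
Total R = ΔT/Q = 41/238 = 0.1723 K/W
R_mineral wool = R_total − R_other = 0.1655 K/W
k = L/(R·A) = 0.11/(0.1655×18.6)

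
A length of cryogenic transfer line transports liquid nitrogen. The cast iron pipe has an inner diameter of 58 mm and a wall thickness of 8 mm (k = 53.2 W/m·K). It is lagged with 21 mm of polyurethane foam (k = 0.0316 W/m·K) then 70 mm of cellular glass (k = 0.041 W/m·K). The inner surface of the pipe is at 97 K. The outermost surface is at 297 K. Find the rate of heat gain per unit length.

q′ ≈ 37.5 W/m

Cylindrical conduction, so R = ln(r₂/r₁)/(2πkL) per layer, in series:
R_cast iron pipe wall = ln(37/29)/(2π×53.2×1) = 7.288×10^-4 K/W
R_polyurethane foam = ln(58/37)/(2π×0.0316×1) = 2.264 K/W
R_cellular glass = ln(128/58)/(2π×0.041×1) = 3.073 K/W
R_total = 5.338 K/W
Q = ΔT/R_total = 200/5.338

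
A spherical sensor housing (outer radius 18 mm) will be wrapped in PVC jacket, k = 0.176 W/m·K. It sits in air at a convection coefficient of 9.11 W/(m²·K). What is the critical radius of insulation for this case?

For a sphere r_cr = 2k/h = 2×0.176/9.11
r_cr = 38.6 mm; since the bare radius (18 mm) is below r_cr, adding a thin layer of insulation will *increase* heat loss.

r_cr ≈ 38.6 mm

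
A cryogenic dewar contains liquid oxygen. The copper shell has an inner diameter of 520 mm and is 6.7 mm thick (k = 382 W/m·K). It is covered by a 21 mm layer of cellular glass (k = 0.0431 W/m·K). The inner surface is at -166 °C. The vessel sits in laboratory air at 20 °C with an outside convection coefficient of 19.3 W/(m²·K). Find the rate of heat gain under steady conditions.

For a spherical shell R = (1/r₁ − 1/r₂)/(4πk); film R = 1/(h·4πr²). In series:
R_copper shell = (1/0.26 − 1/0.2667)/(4π×382) = 2.013×10^-5 K/W
R_cellular glass = (1/0.2667 − 1/0.2877)/(4π×0.0431) = 0.5053 K/W
R_outer film = 1/(h·4πr_o²) = 1/(19.3×4π×0.2877²) = 0.04981 K/W
R_total = 0.5552 K/W
Q = ΔT/R_total = 186/0.5552

Q ≈ 335 W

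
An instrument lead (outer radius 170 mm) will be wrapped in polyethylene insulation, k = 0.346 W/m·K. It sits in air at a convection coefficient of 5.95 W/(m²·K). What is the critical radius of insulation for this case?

r_cr ≈ 58.2 mm

For a cylinder r_cr = k/h = 0.346/5.95
r_cr = 58.2 mm; since the bare radius (170 mm) is above r_cr, any added insulation will reduce heat loss.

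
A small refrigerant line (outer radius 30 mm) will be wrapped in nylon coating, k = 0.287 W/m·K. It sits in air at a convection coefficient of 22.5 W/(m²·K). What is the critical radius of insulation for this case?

For a cylinder r_cr = k/h = 0.287/22.5
r_cr = 12.8 mm; since the bare radius (30 mm) is above r_cr, any added insulation will reduce heat loss.

r_cr ≈ 12.8 mm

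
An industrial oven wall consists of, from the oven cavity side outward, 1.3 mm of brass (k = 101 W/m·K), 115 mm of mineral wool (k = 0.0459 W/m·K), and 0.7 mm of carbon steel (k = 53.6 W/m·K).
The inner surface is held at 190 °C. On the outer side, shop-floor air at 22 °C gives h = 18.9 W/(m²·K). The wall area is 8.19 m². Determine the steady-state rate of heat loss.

Q ≈ 538 W

Series thermal resistances:
R_brass = L/(kA) = 0.0013/(101×8.19) = 1.572×10^-6 K/W
R_mineral wool = L/(kA) = 0.115/(0.0459×8.19) = 0.3059 K/W
R_carbon steel = L/(kA) = 0.0007/(53.6×8.19) = 1.595×10^-6 K/W
R_outer film = 1/(h_o·A) = 1/(18.9×8.19) = 0.00646 K/W
R_total = 0.3124 K/W
Q = ΔT / R_total = 168 / 0.3124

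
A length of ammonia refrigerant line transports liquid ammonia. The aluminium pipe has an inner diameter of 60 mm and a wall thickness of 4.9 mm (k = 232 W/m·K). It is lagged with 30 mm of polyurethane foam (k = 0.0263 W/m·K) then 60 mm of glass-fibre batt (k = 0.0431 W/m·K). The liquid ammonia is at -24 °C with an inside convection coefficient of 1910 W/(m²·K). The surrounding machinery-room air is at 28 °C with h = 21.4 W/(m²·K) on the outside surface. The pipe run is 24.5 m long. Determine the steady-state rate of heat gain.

Q ≈ 204 W

For a radial system each layer contributes R = ln(r_out/r_in)/(2πkL); films add R = 1/(hA).
R_inner film = 1/(h_i·2πr₁L) = 1/(1910×2π×0.03×24.5) = 1.134×10^-4 K/W
R_aluminium pipe wall = ln(34.9/30)/(2π×232×24.5) = 4.236×10^-6 K/W
R_polyurethane foam = ln(64.9/34.9)/(2π×0.0263×24.5) = 0.1532 K/W
R_glass-fibre batt = ln(124.9/64.9)/(2π×0.0431×24.5) = 0.09867 K/W
R_outer film = 1/(h_o·2πr_oL) = 1/(21.4×2π×0.1249×24.5) = 0.00243 K/W
R_total = 0.2545 K/W
Q = ΔT/R_total = 52/0.2545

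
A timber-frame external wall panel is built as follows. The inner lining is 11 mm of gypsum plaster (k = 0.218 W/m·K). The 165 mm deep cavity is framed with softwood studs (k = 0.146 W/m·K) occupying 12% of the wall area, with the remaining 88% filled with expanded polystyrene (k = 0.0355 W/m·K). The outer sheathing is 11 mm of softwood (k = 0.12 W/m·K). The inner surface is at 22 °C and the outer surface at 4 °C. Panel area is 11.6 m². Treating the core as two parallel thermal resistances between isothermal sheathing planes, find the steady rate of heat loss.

Q ≈ 59.2 W

Sheathing layers in series; stud and cavity paths in parallel between them.
R_inner = 0.011/(0.218×11.6) = 0.00435 K/W
R_stud  = 0.165/(0.146×0.12×11.6) = 0.8119 K/W
R_cav   = 0.165/(0.0355×0.88×11.6) = 0.4553 K/W
1/R_core = 1/R_stud + 1/R_cav → R_core = 0.2917 K/W
R_outer = 0.011/(0.12×11.6) = 0.007902 K/W
R_total = 0.304 K/W
Q = ΔT/R_total = 18/0.304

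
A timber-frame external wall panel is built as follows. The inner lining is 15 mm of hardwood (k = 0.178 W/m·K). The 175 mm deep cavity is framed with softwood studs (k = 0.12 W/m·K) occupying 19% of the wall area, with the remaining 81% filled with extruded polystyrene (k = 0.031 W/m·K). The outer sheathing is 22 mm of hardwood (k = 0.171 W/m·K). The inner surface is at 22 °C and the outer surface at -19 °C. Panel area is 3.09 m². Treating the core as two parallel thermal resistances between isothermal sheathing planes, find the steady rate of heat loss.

Q ≈ 32.8 W

Sheathing layers in series; stud and cavity paths in parallel between them.
R_inner = 0.015/(0.178×3.09) = 0.02727 K/W
R_stud  = 0.175/(0.12×0.19×3.09) = 2.484 K/W
R_cav   = 0.175/(0.031×0.81×3.09) = 2.255 K/W
1/R_core = 1/R_stud + 1/R_cav → R_core = 1.182 K/W
R_outer = 0.022/(0.171×3.09) = 0.04164 K/W
R_total = 1.251 K/W
Q = ΔT/R_total = 41/1.251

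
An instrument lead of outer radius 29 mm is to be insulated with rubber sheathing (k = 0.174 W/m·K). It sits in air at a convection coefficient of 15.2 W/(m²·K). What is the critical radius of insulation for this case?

r_cr ≈ 11.4 mm

For a cylinder r_cr = k/h = 0.174/15.2
r_cr = 11.4 mm; since the bare radius (29 mm) is above r_cr, any added insulation will reduce heat loss.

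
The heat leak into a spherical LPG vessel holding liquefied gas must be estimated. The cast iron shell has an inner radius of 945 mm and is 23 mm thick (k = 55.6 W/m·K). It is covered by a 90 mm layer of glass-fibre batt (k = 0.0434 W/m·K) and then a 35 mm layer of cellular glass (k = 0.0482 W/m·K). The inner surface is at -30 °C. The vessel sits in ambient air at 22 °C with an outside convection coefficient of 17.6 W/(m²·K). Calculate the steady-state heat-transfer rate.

For a spherical shell R = (1/r₁ − 1/r₂)/(4πk); film R = 1/(h·4πr²). In series:
R_cast iron shell = (1/0.945 − 1/0.968)/(4π×55.6) = 3.599×10^-5 K/W
R_glass-fibre batt = (1/0.968 − 1/1.058)/(4π×0.0434) = 0.1611 K/W
R_cellular glass = (1/1.058 − 1/1.093)/(4π×0.0482) = 0.04997 K/W
R_outer film = 1/(h·4πr_o²) = 1/(17.6×4π×1.093²) = 0.003785 K/W
R_total = 0.2149 K/W
Q = ΔT/R_total = 52/0.2149

Q ≈ 242 W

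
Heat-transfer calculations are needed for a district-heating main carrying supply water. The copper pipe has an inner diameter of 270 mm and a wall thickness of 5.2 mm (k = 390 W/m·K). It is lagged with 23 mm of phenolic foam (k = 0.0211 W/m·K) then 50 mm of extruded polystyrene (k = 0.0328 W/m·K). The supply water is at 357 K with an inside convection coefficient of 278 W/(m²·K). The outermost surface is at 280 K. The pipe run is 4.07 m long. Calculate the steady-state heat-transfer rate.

Q ≈ 128 W

For a radial system each layer contributes R = ln(r_out/r_in)/(2πkL); films add R = 1/(hA).
R_inner film = 1/(h_i·2πr₁L) = 1/(278×2π×0.135×4.07) = 0.001042 K/W
R_copper pipe wall = ln(140.2/135)/(2π×390×4.07) = 3.79×10^-6 K/W
R_phenolic foam = ln(163.2/140.2)/(2π×0.0211×4.07) = 0.2815 K/W
R_extruded polystyrene = ln(213.2/163.2)/(2π×0.0328×4.07) = 0.3186 K/W
R_total = 0.6012 K/W
Q = ΔT/R_total = 77/0.6012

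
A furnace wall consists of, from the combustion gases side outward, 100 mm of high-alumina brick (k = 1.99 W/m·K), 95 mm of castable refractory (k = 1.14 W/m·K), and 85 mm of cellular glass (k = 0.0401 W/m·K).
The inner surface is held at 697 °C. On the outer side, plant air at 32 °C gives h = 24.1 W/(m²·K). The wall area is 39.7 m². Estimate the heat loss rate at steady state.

Q ≈ 11500 W

Using the resistance-network approach (series):
R_high-alumina brick = L/(kA) = 0.1/(1.99×39.7) = 0.001266 K/W
R_castable refractory = L/(kA) = 0.095/(1.14×39.7) = 0.002099 K/W
R_cellular glass = L/(kA) = 0.085/(0.0401×39.7) = 0.05339 K/W
R_outer film = 1/(h_o·A) = 1/(24.1×39.7) = 0.001045 K/W
R_total = 0.0578 K/W
Q = ΔT / R_total = 665 / 0.0578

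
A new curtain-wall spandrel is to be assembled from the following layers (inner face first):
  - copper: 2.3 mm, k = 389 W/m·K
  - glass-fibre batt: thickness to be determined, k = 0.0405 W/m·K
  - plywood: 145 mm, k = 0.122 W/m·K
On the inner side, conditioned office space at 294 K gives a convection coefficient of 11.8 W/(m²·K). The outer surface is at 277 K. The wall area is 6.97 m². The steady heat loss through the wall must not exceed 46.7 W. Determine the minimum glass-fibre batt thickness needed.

L ≈ 51.2 mm

Treating each layer as a thermal resistance in series:
R_inner film = 1/(h_i·A) = 1/(11.8×6.97) = 0.01216 K/W
R_copper = L/(kA) = 0.0023/(389×6.97) = 8.483×10^-7 K/W
R_plywood = L/(kA) = 0.145/(0.122×6.97) = 0.1705 K/W
Sum of the known resistances R_other = 0.1827 K/W
Required total resistance R_tot = ΔT/Q_allow = 17/46.7 = 0.364 K/W
R_glass-fibre batt = R_tot − R_other = 0.1813 K/W
L = R·k·A = 0.1813×0.0405×6.97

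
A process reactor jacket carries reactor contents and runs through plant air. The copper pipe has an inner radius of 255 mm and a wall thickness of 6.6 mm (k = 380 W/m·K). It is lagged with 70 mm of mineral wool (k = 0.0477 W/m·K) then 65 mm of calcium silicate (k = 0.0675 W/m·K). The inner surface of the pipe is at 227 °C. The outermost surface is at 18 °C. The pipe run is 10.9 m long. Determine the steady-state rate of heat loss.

Treating each annulus and film as a series resistance:
R_copper pipe wall = ln(261.6/255)/(2π×380×10.9) = 9.819×10^-7 K/W
R_mineral wool = ln(331.6/261.6)/(2π×0.0477×10.9) = 0.07258 K/W
R_calcium silicate = ln(396.6/331.6)/(2π×0.0675×10.9) = 0.03872 K/W
R_total = 0.1113 K/W
Q = ΔT/R_total = 209/0.1113

Q ≈ 1880 W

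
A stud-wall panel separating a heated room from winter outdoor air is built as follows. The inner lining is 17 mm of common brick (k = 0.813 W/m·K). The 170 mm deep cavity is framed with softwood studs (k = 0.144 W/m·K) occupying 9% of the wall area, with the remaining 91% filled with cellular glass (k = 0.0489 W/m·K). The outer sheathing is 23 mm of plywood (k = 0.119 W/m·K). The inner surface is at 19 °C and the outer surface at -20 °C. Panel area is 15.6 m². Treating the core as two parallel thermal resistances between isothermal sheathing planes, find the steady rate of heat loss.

Q ≈ 192 W

Sheathing layers in series; stud and cavity paths in parallel between them.
R_inner = 0.017/(0.813×15.6) = 0.00134 K/W
R_stud  = 0.17/(0.144×0.09×15.6) = 0.8409 K/W
R_cav   = 0.17/(0.0489×0.91×15.6) = 0.2449 K/W
1/R_core = 1/R_stud + 1/R_cav → R_core = 0.1897 K/W
R_outer = 0.023/(0.119×15.6) = 0.01239 K/W
R_total = 0.2034 K/W
Q = ΔT/R_total = 39/0.2034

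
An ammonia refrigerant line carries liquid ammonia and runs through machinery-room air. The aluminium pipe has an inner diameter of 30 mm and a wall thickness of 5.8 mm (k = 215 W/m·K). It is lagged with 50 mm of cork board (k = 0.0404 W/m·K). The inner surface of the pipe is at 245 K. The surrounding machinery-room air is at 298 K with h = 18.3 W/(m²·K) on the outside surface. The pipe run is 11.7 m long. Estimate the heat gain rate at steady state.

Q ≈ 125 W

Treating each annulus and film as a series resistance:
R_aluminium pipe wall = ln(20.8/15)/(2π×215×11.7) = 2.068×10^-5 K/W
R_cork board = ln(70.8/20.8)/(2π×0.0404×11.7) = 0.4124 K/W
R_outer film = 1/(h_o·2πr_oL) = 1/(18.3×2π×0.0708×11.7) = 0.0105 K/W
R_total = 0.423 K/W
Q = ΔT/R_total = 53/0.423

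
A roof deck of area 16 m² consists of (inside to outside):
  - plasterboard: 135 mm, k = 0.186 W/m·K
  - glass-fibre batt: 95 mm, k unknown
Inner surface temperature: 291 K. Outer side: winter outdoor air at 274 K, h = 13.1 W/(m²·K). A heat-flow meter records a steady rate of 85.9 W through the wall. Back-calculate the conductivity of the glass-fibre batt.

Model the wall as resistances in series:
R_plasterboard = L/(kA) = 0.135/(0.186×16) = 0.04536 K/W
R_outer film = 1/(h_o·A) = 1/(13.1×16) = 0.004771 K/W
Sum of known resistances R_other = 0.05013 K/W
Total R = ΔT/Q = 17/85.9 = 0.1979 K/W
R_glass-fibre batt = R_total − R_other = 0.1478 K/W
k = L/(R·A) = 0.095/(0.1478×16)

k ≈ 0.0402 W/(m·K)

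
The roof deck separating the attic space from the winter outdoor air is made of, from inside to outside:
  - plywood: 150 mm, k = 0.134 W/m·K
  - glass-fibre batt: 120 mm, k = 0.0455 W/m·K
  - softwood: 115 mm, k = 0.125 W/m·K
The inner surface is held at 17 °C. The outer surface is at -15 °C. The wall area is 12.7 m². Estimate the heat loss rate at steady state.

Q ≈ 86.9 W

Model the wall as resistances in series:
R_plywood = L/(kA) = 0.15/(0.134×12.7) = 0.08814 K/W
R_glass-fibre batt = L/(kA) = 0.12/(0.0455×12.7) = 0.2077 K/W
R_softwood = L/(kA) = 0.115/(0.125×12.7) = 0.07244 K/W
R_total = 0.3682 K/W
Q = ΔT / R_total = 32 / 0.3682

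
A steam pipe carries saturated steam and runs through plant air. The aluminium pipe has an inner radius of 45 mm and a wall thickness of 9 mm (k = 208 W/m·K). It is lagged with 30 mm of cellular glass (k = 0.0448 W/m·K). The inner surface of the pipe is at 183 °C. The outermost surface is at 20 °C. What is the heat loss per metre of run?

q′ ≈ 104 W/m

Treating each annulus and film as a series resistance:
R_aluminium pipe wall = ln(54/45)/(2π×208×1) = 1.395×10^-4 K/W
R_cellular glass = ln(84/54)/(2π×0.0448×1) = 1.57 K/W
R_total = 1.57 K/W
Q = ΔT/R_total = 163/1.57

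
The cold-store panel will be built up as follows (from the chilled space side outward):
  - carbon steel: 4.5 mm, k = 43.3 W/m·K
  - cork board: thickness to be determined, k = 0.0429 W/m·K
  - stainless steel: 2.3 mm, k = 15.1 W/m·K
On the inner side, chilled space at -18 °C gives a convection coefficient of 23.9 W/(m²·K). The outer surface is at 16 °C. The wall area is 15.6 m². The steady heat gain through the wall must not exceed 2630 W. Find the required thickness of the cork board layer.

Using the resistance-network approach (series):
R_inner film = 1/(h_i·A) = 1/(23.9×15.6) = 0.002682 K/W
R_carbon steel = L/(kA) = 0.0045/(43.3×15.6) = 6.662×10^-6 K/W
R_stainless steel = L/(kA) = 0.0023/(15.1×15.6) = 9.764×10^-6 K/W
Sum of the known resistances R_other = 0.002699 K/W
Required total resistance R_tot = ΔT/Q_allow = 34/2630 = 0.01293 K/W
R_cork board = R_tot − R_other = 0.01023 K/W
L = R·k·A = 0.01023×0.0429×15.6

L ≈ 6.85 mm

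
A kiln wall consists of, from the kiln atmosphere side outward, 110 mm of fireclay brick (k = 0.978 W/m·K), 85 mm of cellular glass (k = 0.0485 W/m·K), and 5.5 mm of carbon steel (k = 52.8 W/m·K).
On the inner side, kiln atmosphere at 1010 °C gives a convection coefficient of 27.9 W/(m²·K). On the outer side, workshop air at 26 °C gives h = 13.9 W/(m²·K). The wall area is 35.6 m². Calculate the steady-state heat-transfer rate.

Q ≈ 17800 W

Model the wall as resistances in series:
R_inner film = 1/(h_i·A) = 1/(27.9×35.6) = 0.001007 K/W
R_fireclay brick = L/(kA) = 0.11/(0.978×35.6) = 0.003159 K/W
R_cellular glass = L/(kA) = 0.085/(0.0485×35.6) = 0.04923 K/W
R_carbon steel = L/(kA) = 0.0055/(52.8×35.6) = 2.926×10^-6 K/W
R_outer film = 1/(h_o·A) = 1/(13.9×35.6) = 0.002021 K/W
R_total = 0.05542 K/W
Q = ΔT / R_total = 984 / 0.05542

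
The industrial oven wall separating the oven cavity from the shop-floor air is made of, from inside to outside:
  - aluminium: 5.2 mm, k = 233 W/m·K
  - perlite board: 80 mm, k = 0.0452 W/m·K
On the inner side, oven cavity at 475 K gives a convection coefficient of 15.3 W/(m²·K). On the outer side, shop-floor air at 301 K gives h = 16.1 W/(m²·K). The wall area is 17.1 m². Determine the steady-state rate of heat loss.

Model the wall as resistances in series:
R_inner film = 1/(h_i·A) = 1/(15.3×17.1) = 0.003822 K/W
R_aluminium = L/(kA) = 0.0052/(233×17.1) = 1.305×10^-6 K/W
R_perlite board = L/(kA) = 0.08/(0.0452×17.1) = 0.1035 K/W
R_outer film = 1/(h_o·A) = 1/(16.1×17.1) = 0.003632 K/W
R_total = 0.111 K/W
Q = ΔT / R_total = 174 / 0.111

Q ≈ 1570 W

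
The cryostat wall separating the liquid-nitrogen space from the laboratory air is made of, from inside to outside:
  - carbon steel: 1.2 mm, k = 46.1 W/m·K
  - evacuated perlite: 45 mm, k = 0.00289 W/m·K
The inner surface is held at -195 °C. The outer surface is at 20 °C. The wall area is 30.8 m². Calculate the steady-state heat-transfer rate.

Q ≈ 425 W

Series thermal resistances:
R_carbon steel = L/(kA) = 0.0012/(46.1×30.8) = 8.451×10^-7 K/W
R_evacuated perlite = L/(kA) = 0.045/(0.00289×30.8) = 0.5055 K/W
R_total = 0.5056 K/W
Q = ΔT / R_total = 215 / 0.5056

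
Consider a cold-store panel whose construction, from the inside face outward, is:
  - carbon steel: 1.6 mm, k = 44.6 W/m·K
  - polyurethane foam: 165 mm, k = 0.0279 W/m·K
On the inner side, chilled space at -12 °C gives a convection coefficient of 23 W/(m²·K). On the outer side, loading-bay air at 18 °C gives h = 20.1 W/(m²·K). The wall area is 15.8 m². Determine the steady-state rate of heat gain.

Using the resistance-network approach (series):
R_inner film = 1/(h_i·A) = 1/(23×15.8) = 0.002752 K/W
R_carbon steel = L/(kA) = 0.0016/(44.6×15.8) = 2.271×10^-6 K/W
R_polyurethane foam = L/(kA) = 0.165/(0.0279×15.8) = 0.3743 K/W
R_outer film = 1/(h_o·A) = 1/(20.1×15.8) = 0.003149 K/W
R_total = 0.3802 K/W
Q = ΔT / R_total = 30 / 0.3802

Q ≈ 78.9 W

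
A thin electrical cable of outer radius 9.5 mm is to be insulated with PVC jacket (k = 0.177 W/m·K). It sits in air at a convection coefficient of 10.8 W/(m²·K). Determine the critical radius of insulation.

r_cr ≈ 16.4 mm

For a cylinder r_cr = k/h = 0.177/10.8
r_cr = 16.4 mm; since the bare radius (9.5 mm) is below r_cr, adding a thin layer of insulation will *increase* heat loss.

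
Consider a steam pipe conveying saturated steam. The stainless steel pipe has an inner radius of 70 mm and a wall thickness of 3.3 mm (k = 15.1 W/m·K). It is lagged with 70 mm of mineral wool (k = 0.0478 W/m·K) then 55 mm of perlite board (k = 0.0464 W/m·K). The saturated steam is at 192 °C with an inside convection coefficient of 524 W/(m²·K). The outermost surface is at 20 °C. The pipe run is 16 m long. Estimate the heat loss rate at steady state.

Treating each annulus and film as a series resistance:
R_inner film = 1/(h_i·2πr₁L) = 1/(524×2π×0.07×16) = 2.712×10^-4 K/W
R_stainless steel pipe wall = ln(73.3/70)/(2π×15.1×16) = 3.035×10^-5 K/W
R_mineral wool = ln(143.3/73.3)/(2π×0.0478×16) = 0.1395 K/W
R_perlite board = ln(198.3/143.3)/(2π×0.0464×16) = 0.06964 K/W
R_total = 0.2094 K/W
Q = ΔT/R_total = 172/0.2094

Q ≈ 821 W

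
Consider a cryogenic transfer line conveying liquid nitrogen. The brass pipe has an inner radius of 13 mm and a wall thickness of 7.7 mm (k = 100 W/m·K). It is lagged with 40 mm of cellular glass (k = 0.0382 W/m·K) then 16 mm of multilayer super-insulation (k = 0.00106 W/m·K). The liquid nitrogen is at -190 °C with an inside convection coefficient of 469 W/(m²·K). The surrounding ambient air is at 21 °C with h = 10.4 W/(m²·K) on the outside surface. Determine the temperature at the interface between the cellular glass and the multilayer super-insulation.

T ≈ -166 °C

Per-layer cylindrical resistances, series-summed:
R_inner film = 1/(h_i·2πr₁L) = 1/(469×2π×0.013×1) = 0.0261 K/W
R_brass pipe wall = ln(20.7/13)/(2π×100×1) = 7.404×10^-4 K/W
R_cellular glass = ln(60.7/20.7)/(2π×0.0382×1) = 4.482 K/W
R_multilayer super-insulation = ln(76.7/60.7)/(2π×0.00106×1) = 35.13 K/W
R_outer film = 1/(h_o·2πr_oL) = 1/(10.4×2π×0.0767×1) = 0.1995 K/W
R_total = 39.84 K/W
Q = ΔT/R_total = 211/39.84
Q = 5.3 W/m
T_interface = T_inner + Q·ΣR(inner→interface) = -190 + 5.3×4.509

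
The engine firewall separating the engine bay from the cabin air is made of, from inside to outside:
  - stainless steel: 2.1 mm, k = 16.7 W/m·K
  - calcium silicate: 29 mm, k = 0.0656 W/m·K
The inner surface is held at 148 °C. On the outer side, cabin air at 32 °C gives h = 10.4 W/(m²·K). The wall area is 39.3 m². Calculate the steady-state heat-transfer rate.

Q ≈ 8470 W

Using the resistance-network approach (series):
R_stainless steel = L/(kA) = 0.0021/(16.7×39.3) = 3.2×10^-6 K/W
R_calcium silicate = L/(kA) = 0.029/(0.0656×39.3) = 0.01125 K/W
R_outer film = 1/(h_o·A) = 1/(10.4×39.3) = 0.002447 K/W
R_total = 0.0137 K/W
Q = ΔT / R_total = 116 / 0.0137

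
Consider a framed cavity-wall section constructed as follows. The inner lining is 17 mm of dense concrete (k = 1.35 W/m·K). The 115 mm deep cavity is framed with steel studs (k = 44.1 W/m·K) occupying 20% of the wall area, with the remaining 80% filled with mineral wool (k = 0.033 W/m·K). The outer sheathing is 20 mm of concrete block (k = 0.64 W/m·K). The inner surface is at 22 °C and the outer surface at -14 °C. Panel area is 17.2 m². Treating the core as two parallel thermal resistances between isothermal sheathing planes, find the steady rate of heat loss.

Sheathing layers in series; stud and cavity paths in parallel between them.
R_inner = 0.017/(1.35×17.2) = 7.321×10^-4 K/W
R_stud  = 0.115/(44.1×0.2×17.2) = 7.581×10^-4 K/W
R_cav   = 0.115/(0.033×0.8×17.2) = 0.2533 K/W
1/R_core = 1/R_stud + 1/R_cav → R_core = 7.558×10^-4 K/W
R_outer = 0.02/(0.64×17.2) = 0.001817 K/W
R_total = 0.003305 K/W
Q = ΔT/R_total = 36/0.003305

Q ≈ 10900 W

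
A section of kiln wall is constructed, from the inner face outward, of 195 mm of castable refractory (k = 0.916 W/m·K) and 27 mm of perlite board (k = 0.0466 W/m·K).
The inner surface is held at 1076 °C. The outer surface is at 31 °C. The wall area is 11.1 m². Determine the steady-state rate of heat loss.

Q ≈ 14600 W

Using the resistance-network approach (series):
R_castable refractory = L/(kA) = 0.195/(0.916×11.1) = 0.01918 K/W
R_perlite board = L/(kA) = 0.027/(0.0466×11.1) = 0.0522 K/W
R_total = 0.07138 K/W
Q = ΔT / R_total = 1045 / 0.07138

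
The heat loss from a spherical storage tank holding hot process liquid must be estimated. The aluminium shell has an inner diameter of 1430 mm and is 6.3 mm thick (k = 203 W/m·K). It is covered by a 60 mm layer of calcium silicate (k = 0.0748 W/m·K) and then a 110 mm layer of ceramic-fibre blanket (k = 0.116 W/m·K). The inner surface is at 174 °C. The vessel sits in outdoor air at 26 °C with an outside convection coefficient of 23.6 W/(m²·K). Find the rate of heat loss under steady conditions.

Each spherical layer contributes R = (1/r_i − 1/r_o)/(4πk):
R_aluminium shell = (1/0.715 − 1/0.7213)/(4π×203) = 4.789×10^-6 K/W
R_calcium silicate = (1/0.7213 − 1/0.7813)/(4π×0.0748) = 0.1133 K/W
R_ceramic-fibre blanket = (1/0.7813 − 1/0.8913)/(4π×0.116) = 0.1084 K/W
R_outer film = 1/(h·4πr_o²) = 1/(23.6×4π×0.8913²) = 0.004245 K/W
R_total = 0.2259 K/W
Q = ΔT/R_total = 148/0.2259

Q ≈ 655 W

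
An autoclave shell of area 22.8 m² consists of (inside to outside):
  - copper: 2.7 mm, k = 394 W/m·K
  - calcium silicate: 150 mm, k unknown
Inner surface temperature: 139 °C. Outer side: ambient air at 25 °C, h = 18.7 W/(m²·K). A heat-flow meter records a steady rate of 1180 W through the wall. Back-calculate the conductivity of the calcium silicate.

Treating each layer as a thermal resistance in series:
R_copper = L/(kA) = 0.0027/(394×22.8) = 3.006×10^-7 K/W
R_outer film = 1/(h_o·A) = 1/(18.7×22.8) = 0.002345 K/W
Sum of known resistances R_other = 0.002346 K/W
Total R = ΔT/Q = 114/1180 = 0.09661 K/W
R_calcium silicate = R_total − R_other = 0.09426 K/W
k = L/(R·A) = 0.15/(0.09426×22.8)

k ≈ 0.0698 W/(m·K)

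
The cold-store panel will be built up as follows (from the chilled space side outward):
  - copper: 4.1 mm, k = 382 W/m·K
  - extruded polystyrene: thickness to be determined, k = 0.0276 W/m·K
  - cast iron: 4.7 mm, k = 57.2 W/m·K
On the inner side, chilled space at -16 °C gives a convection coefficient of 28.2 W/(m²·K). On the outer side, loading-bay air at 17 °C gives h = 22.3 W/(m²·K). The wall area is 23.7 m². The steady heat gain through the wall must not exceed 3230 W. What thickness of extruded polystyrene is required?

L ≈ 4.46 mm

Using the resistance-network approach (series):
R_inner film = 1/(h_i·A) = 1/(28.2×23.7) = 0.001496 K/W
R_copper = L/(kA) = 0.0041/(382×23.7) = 4.529×10^-7 K/W
R_cast iron = L/(kA) = 0.0047/(57.2×23.7) = 3.467×10^-6 K/W
R_outer film = 1/(h_o·A) = 1/(22.3×23.7) = 0.001892 K/W
Sum of the known resistances R_other = 0.003392 K/W
Required total resistance R_tot = ΔT/Q_allow = 33/3230 = 0.01022 K/W
R_extruded polystyrene = R_tot − R_other = 0.006824 K/W
L = R·k·A = 0.006824×0.0276×23.7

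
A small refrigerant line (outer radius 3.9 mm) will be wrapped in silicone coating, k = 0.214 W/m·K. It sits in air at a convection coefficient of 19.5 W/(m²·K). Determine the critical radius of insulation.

For a cylinder r_cr = k/h = 0.214/19.5
r_cr = 11 mm; since the bare radius (3.9 mm) is below r_cr, adding a thin layer of insulation will *increase* heat loss.

r_cr ≈ 11 mm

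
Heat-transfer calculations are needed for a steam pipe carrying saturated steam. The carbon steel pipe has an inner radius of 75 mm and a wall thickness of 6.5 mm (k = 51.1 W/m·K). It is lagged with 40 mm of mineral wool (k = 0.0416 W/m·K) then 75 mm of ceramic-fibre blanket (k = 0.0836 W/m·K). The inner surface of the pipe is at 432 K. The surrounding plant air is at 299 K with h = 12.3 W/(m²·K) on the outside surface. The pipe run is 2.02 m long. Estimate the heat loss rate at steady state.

Per-layer cylindrical resistances, series-summed:
R_carbon steel pipe wall = ln(81.5/75)/(2π×51.1×2.02) = 1.282×10^-4 K/W
R_mineral wool = ln(121.5/81.5)/(2π×0.0416×2.02) = 0.7563 K/W
R_ceramic-fibre blanket = ln(196.5/121.5)/(2π×0.0836×2.02) = 0.4531 K/W
R_outer film = 1/(h_o·2πr_oL) = 1/(12.3×2π×0.1965×2.02) = 0.0326 K/W
R_total = 1.242 K/W
Q = ΔT/R_total = 133/1.242

Q ≈ 107 W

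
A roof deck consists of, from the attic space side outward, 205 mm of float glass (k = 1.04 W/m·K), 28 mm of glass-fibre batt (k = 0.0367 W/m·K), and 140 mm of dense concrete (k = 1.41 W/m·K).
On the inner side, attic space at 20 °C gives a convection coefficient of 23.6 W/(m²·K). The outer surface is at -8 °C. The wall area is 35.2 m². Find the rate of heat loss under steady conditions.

Q ≈ 895 W

Series thermal resistances:
R_inner film = 1/(h_i·A) = 1/(23.6×35.2) = 0.001204 K/W
R_float glass = L/(kA) = 0.205/(1.04×35.2) = 0.0056 K/W
R_glass-fibre batt = L/(kA) = 0.028/(0.0367×35.2) = 0.02167 K/W
R_dense concrete = L/(kA) = 0.14/(1.41×35.2) = 0.002821 K/W
R_total = 0.0313 K/W
Q = ΔT / R_total = 28 / 0.0313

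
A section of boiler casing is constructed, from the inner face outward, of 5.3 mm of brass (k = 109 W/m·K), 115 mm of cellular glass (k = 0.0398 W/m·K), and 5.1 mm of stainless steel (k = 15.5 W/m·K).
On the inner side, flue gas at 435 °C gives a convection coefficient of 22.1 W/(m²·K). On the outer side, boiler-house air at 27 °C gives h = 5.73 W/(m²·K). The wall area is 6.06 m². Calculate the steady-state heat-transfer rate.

Q ≈ 795 W

Model the wall as resistances in series:
R_inner film = 1/(h_i·A) = 1/(22.1×6.06) = 0.007467 K/W
R_brass = L/(kA) = 0.0053/(109×6.06) = 8.024×10^-6 K/W
R_cellular glass = L/(kA) = 0.115/(0.0398×6.06) = 0.4768 K/W
R_stainless steel = L/(kA) = 0.0051/(15.5×6.06) = 5.43×10^-5 K/W
R_outer film = 1/(h_o·A) = 1/(5.73×6.06) = 0.0288 K/W
R_total = 0.5131 K/W
Q = ΔT / R_total = 408 / 0.5131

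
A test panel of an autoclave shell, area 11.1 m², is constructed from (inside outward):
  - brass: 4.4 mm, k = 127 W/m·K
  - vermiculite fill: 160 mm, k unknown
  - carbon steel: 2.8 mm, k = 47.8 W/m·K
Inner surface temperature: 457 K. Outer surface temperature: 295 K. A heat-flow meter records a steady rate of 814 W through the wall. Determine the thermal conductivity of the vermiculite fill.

Series thermal resistances:
R_brass = L/(kA) = 0.0044/(127×11.1) = 3.121×10^-6 K/W
R_carbon steel = L/(kA) = 0.0028/(47.8×11.1) = 5.277×10^-6 K/W
Sum of known resistances R_other = 8.398×10^-6 K/W
Total R = ΔT/Q = 162/814 = 0.199 K/W
R_vermiculite fill = R_total − R_other = 0.199 K/W
k = L/(R·A) = 0.16/(0.199×11.1)

k ≈ 0.0724 W/(m·K)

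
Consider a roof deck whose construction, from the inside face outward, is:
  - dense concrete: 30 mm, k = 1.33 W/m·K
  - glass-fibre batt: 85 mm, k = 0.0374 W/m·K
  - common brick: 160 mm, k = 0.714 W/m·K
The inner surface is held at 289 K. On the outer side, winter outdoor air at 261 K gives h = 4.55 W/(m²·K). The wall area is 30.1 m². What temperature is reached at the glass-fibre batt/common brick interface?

T ≈ 266 K

Thermal resistances in series:
R_dense concrete = L/(kA) = 0.03/(1.33×30.1) = 7.494×10^-4 K/W
R_glass-fibre batt = L/(kA) = 0.085/(0.0374×30.1) = 0.07551 K/W
R_common brick = L/(kA) = 0.16/(0.714×30.1) = 0.007445 K/W
R_outer film = 1/(h_o·A) = 1/(4.55×30.1) = 0.007302 K/W
R_total = 0.091 K/W;  Q = ΔT/R_total = 28/0.091 = 307.7 W
T_interface = T_inner − Q·ΣR(inner→interface) = 289 − 308×0.07626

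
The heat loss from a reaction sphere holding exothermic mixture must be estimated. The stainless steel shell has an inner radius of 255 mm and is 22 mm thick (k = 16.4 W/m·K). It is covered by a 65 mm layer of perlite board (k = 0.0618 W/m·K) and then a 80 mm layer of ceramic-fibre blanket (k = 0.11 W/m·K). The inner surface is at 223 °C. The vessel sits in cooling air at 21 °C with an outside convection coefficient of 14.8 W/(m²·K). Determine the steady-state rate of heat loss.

For a spherical shell R = (1/r₁ − 1/r₂)/(4πk); film R = 1/(h·4πr²). In series:
R_stainless steel shell = (1/0.255 − 1/0.277)/(4π×16.4) = 0.001511 K/W
R_perlite board = (1/0.277 − 1/0.342)/(4π×0.0618) = 0.8835 K/W
R_ceramic-fibre blanket = (1/0.342 − 1/0.422)/(4π×0.11) = 0.401 K/W
R_outer film = 1/(h·4πr_o²) = 1/(14.8×4π×0.422²) = 0.03019 K/W
R_total = 1.316 K/W
Q = ΔT/R_total = 202/1.316

Q ≈ 153 W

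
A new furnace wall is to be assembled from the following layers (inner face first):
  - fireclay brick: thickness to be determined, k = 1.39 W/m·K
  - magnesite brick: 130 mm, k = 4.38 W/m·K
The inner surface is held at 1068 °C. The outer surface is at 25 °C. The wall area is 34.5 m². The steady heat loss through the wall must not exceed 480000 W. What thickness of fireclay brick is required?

L ≈ 62.9 mm

Treating each layer as a thermal resistance in series:
R_magnesite brick = L/(kA) = 0.13/(4.38×34.5) = 8.603×10^-4 K/W
Sum of the known resistances R_other = 8.603×10^-4 K/W
Required total resistance R_tot = ΔT/Q_allow = 1043/480000 = 0.002173 K/W
R_fireclay brick = R_tot − R_other = 0.001313 K/W
L = R·k·A = 0.001313×1.39×34.5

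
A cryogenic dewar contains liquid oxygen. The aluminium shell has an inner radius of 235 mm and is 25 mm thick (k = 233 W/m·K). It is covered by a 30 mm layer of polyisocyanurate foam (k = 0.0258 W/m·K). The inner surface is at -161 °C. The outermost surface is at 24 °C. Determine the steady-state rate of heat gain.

Radial (spherical) resistances in series:
R_aluminium shell = (1/0.235 − 1/0.26)/(4π×233) = 1.397×10^-4 K/W
R_polyisocyanurate foam = (1/0.26 − 1/0.29)/(4π×0.0258) = 1.227 K/W
R_total = 1.227 K/W
Q = ΔT/R_total = 185/1.227

Q ≈ 151 W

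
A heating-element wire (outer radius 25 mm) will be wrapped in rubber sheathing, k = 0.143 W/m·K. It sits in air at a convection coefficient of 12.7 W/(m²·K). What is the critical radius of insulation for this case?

r_cr ≈ 11.3 mm

For a cylinder r_cr = k/h = 0.143/12.7
r_cr = 11.3 mm; since the bare radius (25 mm) is above r_cr, any added insulation will reduce heat loss.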